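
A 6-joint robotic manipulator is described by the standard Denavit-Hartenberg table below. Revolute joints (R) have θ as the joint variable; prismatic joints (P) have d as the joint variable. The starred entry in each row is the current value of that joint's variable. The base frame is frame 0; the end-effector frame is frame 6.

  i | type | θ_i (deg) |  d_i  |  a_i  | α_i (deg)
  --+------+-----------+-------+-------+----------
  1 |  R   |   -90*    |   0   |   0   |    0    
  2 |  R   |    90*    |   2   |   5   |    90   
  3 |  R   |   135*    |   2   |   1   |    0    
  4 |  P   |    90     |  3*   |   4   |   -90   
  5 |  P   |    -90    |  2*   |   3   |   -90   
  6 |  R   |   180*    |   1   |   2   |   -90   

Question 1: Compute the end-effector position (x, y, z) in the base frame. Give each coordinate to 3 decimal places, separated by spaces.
after link 1: o_1 = (0.0000, 0.0000, 0.0000)
after link 2: o_2 = (5.0000, 0.0000, 2.0000)
after link 3: o_3 = (4.2929, -2.0000, 2.7071)
after link 4: o_4 = (1.4645, -5.0000, -0.1213)
after link 5: o_5 = (2.8787, -8.0000, -1.5355)
after link 6: o_6 = (2.1716, -6.0000, -2.2426)

2.172 -6.000 -2.243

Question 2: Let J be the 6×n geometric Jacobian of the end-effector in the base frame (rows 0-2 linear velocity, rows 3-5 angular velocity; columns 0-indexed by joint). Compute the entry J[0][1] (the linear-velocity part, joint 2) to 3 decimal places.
6.000

axis z_1 = (0.0000,0.0000,1.0000); lever o_n−o_1 = (2.1716,-6.0000,-2.2426)
cross product → J_v[:, 1] = (6.0000,2.1716,-0.0000)
J_ω[:, 1] = z_1
entry J[0][1] = 6.0000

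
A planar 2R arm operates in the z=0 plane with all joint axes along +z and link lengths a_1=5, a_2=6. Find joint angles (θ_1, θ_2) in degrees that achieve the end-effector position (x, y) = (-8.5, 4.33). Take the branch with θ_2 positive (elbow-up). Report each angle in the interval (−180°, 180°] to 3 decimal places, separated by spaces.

120.000 60.001

cos θ_2 = (90.9989−5²−6²)/(2·5·6) = 0.5000; θ_2 = 60.0012° (elbow-up)
β = atan2(4.3300,-8.5000) = 153.0052°; ψ = atan2(5.1962,7.9999) = 33.0052°
θ_1 = β − ψ = 120.0000°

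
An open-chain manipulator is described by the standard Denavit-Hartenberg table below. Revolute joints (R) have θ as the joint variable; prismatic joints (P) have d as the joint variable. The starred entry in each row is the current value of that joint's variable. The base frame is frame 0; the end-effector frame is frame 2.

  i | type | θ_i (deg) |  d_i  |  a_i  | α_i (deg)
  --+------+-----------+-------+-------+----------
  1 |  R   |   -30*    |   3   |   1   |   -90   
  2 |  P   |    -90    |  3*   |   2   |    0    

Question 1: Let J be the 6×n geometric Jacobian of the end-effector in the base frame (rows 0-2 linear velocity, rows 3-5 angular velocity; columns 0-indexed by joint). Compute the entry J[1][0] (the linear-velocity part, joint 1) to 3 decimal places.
axis z_0 = ẑ; lever o_n−o_0 = (2.3660,2.0981,5.0000)
cross product → J_v[:, 0] = (-2.0981,2.3660,0.0000)
J_ω[:, 0] = z_0
entry J[1][0] = 2.3660

2.366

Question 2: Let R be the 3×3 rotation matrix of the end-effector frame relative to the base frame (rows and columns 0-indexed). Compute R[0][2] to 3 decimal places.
0.500

End-effector z-axis (col 2 of R) = (0.5000,0.8660,0.0000)
R[0][2] = 0.5000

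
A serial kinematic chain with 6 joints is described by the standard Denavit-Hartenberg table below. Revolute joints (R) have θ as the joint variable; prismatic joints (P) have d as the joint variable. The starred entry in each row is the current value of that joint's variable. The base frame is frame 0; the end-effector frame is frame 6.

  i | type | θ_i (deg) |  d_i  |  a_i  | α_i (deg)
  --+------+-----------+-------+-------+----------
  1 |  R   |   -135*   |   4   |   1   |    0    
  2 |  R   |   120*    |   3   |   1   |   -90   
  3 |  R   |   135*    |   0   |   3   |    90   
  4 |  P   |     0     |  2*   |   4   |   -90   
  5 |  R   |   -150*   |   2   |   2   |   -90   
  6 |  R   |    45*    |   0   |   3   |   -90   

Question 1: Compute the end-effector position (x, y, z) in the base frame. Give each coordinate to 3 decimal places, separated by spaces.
0.658 -1.198 1.703

after link 1: o_1 = (-0.7071, -0.7071, 4.0000)
after link 2: o_2 = (0.2588, -0.9659, 7.0000)
after link 3: o_3 = (-1.7902, -0.4169, 4.8787)
after link 4: o_4 = (-3.1562, -0.0509, 0.6360)
after link 5: o_5 = (-0.7726, 1.3810, 1.1537)
after link 6: o_6 = (0.6576, -1.1984, 1.7027)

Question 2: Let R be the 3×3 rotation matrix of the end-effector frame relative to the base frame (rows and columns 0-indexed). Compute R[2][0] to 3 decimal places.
0.183

End-effector x-axis (col 0 of R) = (0.4767,-0.8598,0.1830)
R[2][0] = 0.1830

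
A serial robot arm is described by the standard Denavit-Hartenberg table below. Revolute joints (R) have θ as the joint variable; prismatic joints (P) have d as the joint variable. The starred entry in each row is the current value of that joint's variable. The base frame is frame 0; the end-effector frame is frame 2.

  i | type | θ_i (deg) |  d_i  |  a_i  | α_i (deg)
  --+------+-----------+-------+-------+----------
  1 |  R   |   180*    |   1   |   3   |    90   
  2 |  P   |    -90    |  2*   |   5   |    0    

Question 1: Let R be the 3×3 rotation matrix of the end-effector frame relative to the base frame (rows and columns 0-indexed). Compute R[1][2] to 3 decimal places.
1.000

End-effector z-axis (col 2 of R) = (0.0000,1.0000,0.0000)
R[1][2] = 1.0000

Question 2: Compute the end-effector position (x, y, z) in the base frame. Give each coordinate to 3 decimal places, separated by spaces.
after link 1: o_1 = (-3.0000, 0.0000, 1.0000)
after link 2: o_2 = (-3.0000, 2.0000, -4.0000)

-3.000 2.000 -4.000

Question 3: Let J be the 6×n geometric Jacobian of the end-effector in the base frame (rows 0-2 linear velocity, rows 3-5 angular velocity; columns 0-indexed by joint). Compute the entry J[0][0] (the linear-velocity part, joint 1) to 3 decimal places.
axis z_0 = ẑ; lever o_n−o_0 = (-3.0000,2.0000,-4.0000)
cross product → J_v[:, 0] = (-2.0000,-3.0000,0.0000)
J_ω[:, 0] = z_0
entry J[0][0] = -2.0000

-2.000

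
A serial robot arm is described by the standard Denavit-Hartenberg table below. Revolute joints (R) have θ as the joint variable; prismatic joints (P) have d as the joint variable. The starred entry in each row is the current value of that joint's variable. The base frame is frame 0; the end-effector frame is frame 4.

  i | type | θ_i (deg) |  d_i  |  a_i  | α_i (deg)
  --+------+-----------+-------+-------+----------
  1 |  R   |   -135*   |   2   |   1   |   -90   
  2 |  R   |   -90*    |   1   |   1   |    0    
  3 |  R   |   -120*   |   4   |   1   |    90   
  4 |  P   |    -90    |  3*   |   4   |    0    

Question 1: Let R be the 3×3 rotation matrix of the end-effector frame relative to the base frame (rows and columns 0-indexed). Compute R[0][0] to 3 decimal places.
End-effector x-axis (col 0 of R) = (-0.7071,0.7071,-0.0000)
R[0][0] = -0.7071

-0.707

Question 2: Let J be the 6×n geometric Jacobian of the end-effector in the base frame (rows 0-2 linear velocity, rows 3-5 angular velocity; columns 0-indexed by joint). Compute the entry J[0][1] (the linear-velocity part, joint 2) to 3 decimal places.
1.484

axis z_1 = (0.7071,-0.7071,0.0000); lever o_n−o_1 = (0.2588,-1.1554,-2.0981)
cross product → J_v[:, 1] = (1.4836,1.4836,-0.6340)
J_ω[:, 1] = z_1
entry J[0][1] = 1.4836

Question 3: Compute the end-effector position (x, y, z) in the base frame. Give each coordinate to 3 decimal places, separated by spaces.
after link 1: o_1 = (-0.7071, -0.7071, 2.0000)
after link 2: o_2 = (0.0000, -1.4142, 3.0000)
after link 3: o_3 = (3.4408, -3.6303, 2.5000)
after link 4: o_4 = (-0.4483, -1.8625, -0.0981)

-0.448 -1.863 -0.098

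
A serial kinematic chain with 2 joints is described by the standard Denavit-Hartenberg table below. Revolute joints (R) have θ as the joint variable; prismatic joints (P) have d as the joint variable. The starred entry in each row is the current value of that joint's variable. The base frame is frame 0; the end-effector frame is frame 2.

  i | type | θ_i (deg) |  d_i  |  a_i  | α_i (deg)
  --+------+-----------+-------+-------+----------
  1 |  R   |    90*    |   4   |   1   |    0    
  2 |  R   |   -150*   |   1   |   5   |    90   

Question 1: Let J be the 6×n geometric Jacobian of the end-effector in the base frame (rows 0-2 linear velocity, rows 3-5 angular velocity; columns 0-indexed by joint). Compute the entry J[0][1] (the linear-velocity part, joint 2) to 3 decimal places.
axis z_1 = (0.0000,0.0000,1.0000); lever o_n−o_1 = (2.5000,-4.3301,1.0000)
cross product → J_v[:, 1] = (4.3301,2.5000,-0.0000)
J_ω[:, 1] = z_1
entry J[0][1] = 4.3301

4.330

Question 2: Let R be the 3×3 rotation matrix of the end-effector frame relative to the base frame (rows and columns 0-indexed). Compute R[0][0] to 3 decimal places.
0.500

End-effector x-axis (col 0 of R) = (0.5000,-0.8660,0.0000)
R[0][0] = 0.5000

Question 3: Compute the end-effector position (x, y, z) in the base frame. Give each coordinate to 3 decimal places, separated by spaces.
after link 1: o_1 = (0.0000, 1.0000, 4.0000)
after link 2: o_2 = (2.5000, -3.3301, 5.0000)

2.500 -3.330 5.000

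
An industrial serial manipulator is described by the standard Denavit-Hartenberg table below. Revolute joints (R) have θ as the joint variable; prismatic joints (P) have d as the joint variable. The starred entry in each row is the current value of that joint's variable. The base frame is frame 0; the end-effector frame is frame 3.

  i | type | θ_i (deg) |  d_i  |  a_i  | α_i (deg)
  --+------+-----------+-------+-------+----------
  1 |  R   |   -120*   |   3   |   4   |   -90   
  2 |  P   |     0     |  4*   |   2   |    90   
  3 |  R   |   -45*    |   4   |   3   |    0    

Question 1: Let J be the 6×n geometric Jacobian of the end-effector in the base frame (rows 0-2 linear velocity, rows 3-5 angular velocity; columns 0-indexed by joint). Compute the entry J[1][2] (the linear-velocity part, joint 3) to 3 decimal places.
axis z_2 = (0.0000,0.0000,1.0000); lever o_n−o_2 = (-2.8978,-0.7765,4.0000)
cross product → J_v[:, 2] = (0.7765,-2.8978,0.0000)
J_ω[:, 2] = z_2
entry J[1][2] = -2.8978

-2.898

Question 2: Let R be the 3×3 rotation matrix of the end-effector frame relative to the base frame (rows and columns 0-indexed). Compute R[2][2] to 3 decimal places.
1.000

End-effector z-axis (col 2 of R) = (0.0000,0.0000,1.0000)
R[2][2] = 1.0000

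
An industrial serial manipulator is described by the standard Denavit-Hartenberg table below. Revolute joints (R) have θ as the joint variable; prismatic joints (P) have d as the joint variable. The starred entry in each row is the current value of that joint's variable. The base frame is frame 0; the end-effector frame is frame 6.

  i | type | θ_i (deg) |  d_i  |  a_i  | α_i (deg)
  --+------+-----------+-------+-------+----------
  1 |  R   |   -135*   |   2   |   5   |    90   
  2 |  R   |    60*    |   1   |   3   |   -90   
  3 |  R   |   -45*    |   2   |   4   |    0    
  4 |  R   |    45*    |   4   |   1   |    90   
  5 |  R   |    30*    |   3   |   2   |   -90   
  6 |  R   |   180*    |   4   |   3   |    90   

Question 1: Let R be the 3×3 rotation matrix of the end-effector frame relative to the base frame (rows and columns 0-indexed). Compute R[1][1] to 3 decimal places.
0.707

End-effector y-axis (col 1 of R) = (0.7071,0.7071,0.0000)
R[1][1] = 0.7071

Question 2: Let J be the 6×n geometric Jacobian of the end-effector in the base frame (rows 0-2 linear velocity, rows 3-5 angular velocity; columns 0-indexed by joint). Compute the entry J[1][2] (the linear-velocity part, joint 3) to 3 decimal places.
-2.741

axis z_2 = (0.6124,0.6124,0.5000); lever o_n−o_2 = (1.0278,9.2704,5.3155)
cross product → J_v[:, 2] = (-1.3801,-2.7412,5.0476)
J_ω[:, 2] = z_2
entry J[1][2] = -2.7412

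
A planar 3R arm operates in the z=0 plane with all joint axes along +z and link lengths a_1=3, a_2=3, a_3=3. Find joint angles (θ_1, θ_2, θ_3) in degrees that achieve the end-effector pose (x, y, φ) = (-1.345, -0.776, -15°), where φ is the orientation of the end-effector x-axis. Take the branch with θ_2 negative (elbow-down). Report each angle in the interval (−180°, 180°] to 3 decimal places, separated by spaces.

wrist centre = target − a_3·(cos φ, sin φ) = (-4.2428, 0.0005)
cos θ_2 = (18.0012−3²−3²)/(2·3·3) = 0.0001; θ_2 = -89.9963° (elbow-down)
β = atan2(0.0005,-4.2428) = 179.9938°; ψ = atan2(-3.0000,3.0002) = -44.9982°
θ_1 = β − ψ = 224.9920°
θ_3 = φ − θ_1 − θ_2 = -149.9957° (wrapped to (-180°,180°])

-135.008 -89.996 -149.996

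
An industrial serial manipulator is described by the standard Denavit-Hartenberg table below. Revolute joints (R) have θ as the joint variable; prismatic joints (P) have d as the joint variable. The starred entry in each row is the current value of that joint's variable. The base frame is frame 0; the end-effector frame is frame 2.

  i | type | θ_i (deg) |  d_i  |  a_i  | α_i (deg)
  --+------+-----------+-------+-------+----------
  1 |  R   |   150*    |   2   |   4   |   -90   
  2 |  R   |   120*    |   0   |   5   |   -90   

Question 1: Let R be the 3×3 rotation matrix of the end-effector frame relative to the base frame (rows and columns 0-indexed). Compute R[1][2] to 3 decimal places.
-0.433

End-effector z-axis (col 2 of R) = (0.7500,-0.4330,0.5000)
R[1][2] = -0.4330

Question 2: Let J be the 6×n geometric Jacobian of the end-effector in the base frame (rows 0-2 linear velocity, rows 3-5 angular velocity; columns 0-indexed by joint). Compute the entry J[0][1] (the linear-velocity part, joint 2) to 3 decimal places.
axis z_1 = (-0.5000,-0.8660,0.0000); lever o_n−o_1 = (2.1651,-1.2500,-4.3301)
cross product → J_v[:, 1] = (3.7500,-2.1651,2.5000)
J_ω[:, 1] = z_1
entry J[0][1] = 3.7500

3.750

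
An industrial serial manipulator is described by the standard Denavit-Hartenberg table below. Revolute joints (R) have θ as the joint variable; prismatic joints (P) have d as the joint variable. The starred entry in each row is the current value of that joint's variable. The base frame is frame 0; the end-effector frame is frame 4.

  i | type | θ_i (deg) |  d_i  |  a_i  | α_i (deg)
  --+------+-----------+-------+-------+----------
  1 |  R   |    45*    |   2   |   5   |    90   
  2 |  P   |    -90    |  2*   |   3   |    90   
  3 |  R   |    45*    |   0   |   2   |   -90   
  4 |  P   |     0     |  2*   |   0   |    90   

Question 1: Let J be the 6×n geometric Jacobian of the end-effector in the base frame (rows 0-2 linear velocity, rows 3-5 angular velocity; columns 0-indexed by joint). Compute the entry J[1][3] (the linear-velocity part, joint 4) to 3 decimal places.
-0.500

prismatic axis z_3 = (0.5000,-0.5000,0.7071)
J_v[:, 3] = z_3; J_ω[:, 3] = (0,0,0)
entry J[1][3] = -0.5000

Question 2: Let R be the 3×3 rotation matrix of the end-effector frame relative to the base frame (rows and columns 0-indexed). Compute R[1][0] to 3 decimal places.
-0.500

End-effector x-axis (col 0 of R) = (0.5000,-0.5000,-0.7071)
R[1][0] = -0.5000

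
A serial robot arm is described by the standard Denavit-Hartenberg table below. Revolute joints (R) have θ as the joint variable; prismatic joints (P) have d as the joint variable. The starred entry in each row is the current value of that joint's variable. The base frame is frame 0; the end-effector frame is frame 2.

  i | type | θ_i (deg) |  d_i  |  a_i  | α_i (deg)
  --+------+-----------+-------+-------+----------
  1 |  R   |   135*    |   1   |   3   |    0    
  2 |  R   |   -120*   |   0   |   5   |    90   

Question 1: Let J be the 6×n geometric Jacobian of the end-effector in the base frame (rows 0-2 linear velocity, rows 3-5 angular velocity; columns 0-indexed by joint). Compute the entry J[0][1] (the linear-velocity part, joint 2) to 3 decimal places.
axis z_1 = (0.0000,0.0000,1.0000); lever o_n−o_1 = (4.8296,1.2941,0.0000)
cross product → J_v[:, 1] = (-1.2941,4.8296,0.0000)
J_ω[:, 1] = z_1
entry J[0][1] = -1.2941

-1.294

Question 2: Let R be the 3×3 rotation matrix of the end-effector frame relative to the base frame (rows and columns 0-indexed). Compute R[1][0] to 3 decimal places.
End-effector x-axis (col 0 of R) = (0.9659,0.2588,0.0000)
R[1][0] = 0.2588

0.259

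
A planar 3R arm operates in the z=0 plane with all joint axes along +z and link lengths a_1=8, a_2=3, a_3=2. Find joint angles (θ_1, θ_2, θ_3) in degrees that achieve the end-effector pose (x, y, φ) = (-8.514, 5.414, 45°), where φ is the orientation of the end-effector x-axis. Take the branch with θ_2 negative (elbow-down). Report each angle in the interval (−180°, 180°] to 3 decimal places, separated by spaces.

166.114 -30.004 -91.110

wrist centre = target − a_3·(cos φ, sin φ) = (-9.9282, 3.9998)
cos θ_2 = (114.5677−8²−3²)/(2·8·3) = 0.8660; θ_2 = -30.0036° (elbow-down)
β = atan2(3.9998,-9.9282) = 158.0569°; ψ = atan2(-1.5002,10.5980) = -8.0568°
θ_1 = β − ψ = 166.1137°
θ_3 = φ − θ_1 − θ_2 = -91.1101° (wrapped to (-180°,180°])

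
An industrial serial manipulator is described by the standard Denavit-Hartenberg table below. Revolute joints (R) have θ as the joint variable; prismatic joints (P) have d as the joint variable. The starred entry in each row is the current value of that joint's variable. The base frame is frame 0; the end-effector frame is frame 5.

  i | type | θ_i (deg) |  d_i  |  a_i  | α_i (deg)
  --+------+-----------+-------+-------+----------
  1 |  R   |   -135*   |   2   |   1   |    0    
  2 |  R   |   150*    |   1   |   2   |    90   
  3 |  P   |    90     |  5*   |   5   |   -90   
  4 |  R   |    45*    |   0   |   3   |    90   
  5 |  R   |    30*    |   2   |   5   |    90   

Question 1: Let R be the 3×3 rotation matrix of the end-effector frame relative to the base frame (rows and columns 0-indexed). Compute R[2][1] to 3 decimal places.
0.707

End-effector y-axis (col 1 of R) = (0.1830,-0.6830,0.7071)
R[2][1] = 0.7071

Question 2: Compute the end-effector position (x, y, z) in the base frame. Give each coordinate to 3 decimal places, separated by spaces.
after link 1: o_1 = (-0.7071, -0.7071, 2.0000)
after link 2: o_2 = (1.2247, -0.1895, 3.0000)
after link 3: o_3 = (2.5188, -5.0191, 8.0000)
after link 4: o_4 = (1.9698, -2.9701, 10.1213)
after link 5: o_5 = (-0.8715, -2.0256, 14.5974)

-0.871 -2.026 14.597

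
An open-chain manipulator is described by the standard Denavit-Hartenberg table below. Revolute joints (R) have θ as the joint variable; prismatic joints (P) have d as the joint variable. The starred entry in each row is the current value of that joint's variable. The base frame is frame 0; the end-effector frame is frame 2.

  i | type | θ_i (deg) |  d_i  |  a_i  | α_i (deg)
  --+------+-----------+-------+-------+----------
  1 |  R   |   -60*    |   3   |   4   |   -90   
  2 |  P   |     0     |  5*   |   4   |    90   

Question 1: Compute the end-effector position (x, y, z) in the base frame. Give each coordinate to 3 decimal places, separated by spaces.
after link 1: o_1 = (2.0000, -3.4641, 3.0000)
after link 2: o_2 = (8.3301, -4.4282, 3.0000)

8.330 -4.428 3.000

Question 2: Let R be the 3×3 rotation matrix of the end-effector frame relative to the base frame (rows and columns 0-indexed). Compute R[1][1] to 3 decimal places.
End-effector y-axis (col 1 of R) = (0.8660,0.5000,0.0000)
R[1][1] = 0.5000

0.500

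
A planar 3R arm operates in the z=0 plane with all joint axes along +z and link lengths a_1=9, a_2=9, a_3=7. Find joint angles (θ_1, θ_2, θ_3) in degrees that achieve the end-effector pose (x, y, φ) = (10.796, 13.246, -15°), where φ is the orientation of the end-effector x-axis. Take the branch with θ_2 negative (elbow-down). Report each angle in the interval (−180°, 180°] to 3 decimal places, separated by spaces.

wrist centre = target − a_3·(cos φ, sin φ) = (4.0345, 15.0577)
cos θ_2 = (243.0127−9²−9²)/(2·9·9) = 0.5001; θ_2 = -59.9948° (elbow-down)
β = atan2(15.0577,4.0345) = 75.0007°; ψ = atan2(-7.7938,13.5007) = -29.9974°
θ_1 = β − ψ = 104.9981°
θ_3 = φ − θ_1 − θ_2 = -60.0033° (wrapped to (-180°,180°])

104.998 -59.995 -60.003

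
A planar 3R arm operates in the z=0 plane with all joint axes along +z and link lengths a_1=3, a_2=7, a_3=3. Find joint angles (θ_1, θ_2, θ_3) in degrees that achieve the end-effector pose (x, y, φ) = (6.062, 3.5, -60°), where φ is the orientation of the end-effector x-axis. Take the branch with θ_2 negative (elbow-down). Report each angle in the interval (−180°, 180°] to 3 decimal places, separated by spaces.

wrist centre = target − a_3·(cos φ, sin φ) = (4.5620, 6.0981)
cos θ_2 = (57.9984−3²−7²)/(2·3·7) = -0.0000; θ_2 = -90.0022° (elbow-down)
β = atan2(6.0981,4.5620) = 53.1997°; ψ = atan2(-7.0000,2.9997) = -66.8033°
θ_1 = β − ψ = 120.0029°
θ_3 = φ − θ_1 − θ_2 = -90.0007° (wrapped to (-180°,180°])

120.003 -90.002 -90.001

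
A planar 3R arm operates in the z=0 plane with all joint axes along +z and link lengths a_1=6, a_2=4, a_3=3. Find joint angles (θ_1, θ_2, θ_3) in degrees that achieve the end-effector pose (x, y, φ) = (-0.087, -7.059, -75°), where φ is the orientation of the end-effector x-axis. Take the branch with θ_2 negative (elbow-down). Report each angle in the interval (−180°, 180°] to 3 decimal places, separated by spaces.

wrist centre = target − a_3·(cos φ, sin φ) = (-0.8635, -4.1612)
cos θ_2 = (18.0613−6²−4²)/(2·6·4) = -0.7071; θ_2 = -134.9959° (elbow-down)
β = atan2(-4.1612,-0.8635) = -101.7226°; ψ = atan2(-2.8286,3.1718) = -41.7270°
θ_1 = β − ψ = -59.9956°
θ_3 = φ − θ_1 − θ_2 = 119.9914° (wrapped to (-180°,180°])

-59.996 -134.996 119.991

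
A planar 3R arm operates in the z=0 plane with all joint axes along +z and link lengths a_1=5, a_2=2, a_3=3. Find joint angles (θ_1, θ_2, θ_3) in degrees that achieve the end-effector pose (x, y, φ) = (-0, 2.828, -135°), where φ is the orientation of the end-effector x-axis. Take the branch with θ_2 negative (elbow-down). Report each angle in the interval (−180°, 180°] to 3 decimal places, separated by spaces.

wrist centre = target − a_3·(cos φ, sin φ) = (2.1213, 4.9493)
cos θ_2 = (28.9958−5²−2²)/(2·5·2) = -0.0002; θ_2 = -90.0121° (elbow-down)
β = atan2(4.9493,2.1213) = 66.7996°; ψ = atan2(-2.0000,4.9996) = -21.8031°
θ_1 = β − ψ = 88.6027°
θ_3 = φ − θ_1 − θ_2 = -133.5906° (wrapped to (-180°,180°])

88.603 -90.012 -133.591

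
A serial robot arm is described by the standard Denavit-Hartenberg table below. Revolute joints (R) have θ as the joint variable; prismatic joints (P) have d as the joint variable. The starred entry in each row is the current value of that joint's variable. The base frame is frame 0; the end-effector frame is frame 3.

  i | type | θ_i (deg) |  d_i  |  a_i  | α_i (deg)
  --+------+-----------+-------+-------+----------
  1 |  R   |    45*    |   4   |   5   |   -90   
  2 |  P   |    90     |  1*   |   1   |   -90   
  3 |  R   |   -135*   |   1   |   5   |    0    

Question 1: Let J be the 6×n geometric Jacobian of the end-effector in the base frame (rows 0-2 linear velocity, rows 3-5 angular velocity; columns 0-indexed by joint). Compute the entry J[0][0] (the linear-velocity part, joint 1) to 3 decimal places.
-6.036

axis z_0 = ẑ; lever o_n−o_0 = (-0.3787,6.0355,6.5355)
cross product → J_v[:, 0] = (-6.0355,-0.3787,0.0000)
J_ω[:, 0] = z_0
entry J[0][0] = -6.0355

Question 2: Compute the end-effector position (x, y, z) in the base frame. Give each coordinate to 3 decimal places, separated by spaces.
-0.379 6.036 6.536

after link 1: o_1 = (3.5355, 3.5355, 4.0000)
after link 2: o_2 = (2.8284, 4.2426, 3.0000)
after link 3: o_3 = (-0.3787, 6.0355, 6.5355)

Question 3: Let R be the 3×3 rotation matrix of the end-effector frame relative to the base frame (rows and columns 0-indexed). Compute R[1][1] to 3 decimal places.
0.500

End-effector y-axis (col 1 of R) = (-0.5000,0.5000,-0.7071)
R[1][1] = 0.5000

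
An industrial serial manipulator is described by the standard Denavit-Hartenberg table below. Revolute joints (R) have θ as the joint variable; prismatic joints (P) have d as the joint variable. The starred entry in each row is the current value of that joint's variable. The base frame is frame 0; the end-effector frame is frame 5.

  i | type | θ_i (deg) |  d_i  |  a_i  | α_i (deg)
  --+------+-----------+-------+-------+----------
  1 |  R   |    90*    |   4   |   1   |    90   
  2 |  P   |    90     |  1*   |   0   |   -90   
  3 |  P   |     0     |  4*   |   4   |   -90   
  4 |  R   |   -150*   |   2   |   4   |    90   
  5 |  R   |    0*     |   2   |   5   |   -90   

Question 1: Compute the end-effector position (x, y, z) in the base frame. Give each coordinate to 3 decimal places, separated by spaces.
after link 1: o_1 = (0.0000, 1.0000, 4.0000)
after link 2: o_2 = (1.0000, 1.0000, 4.0000)
after link 3: o_3 = (1.0000, -3.0000, 8.0000)
after link 4: o_4 = (-1.0000, -5.0000, 4.5359)
after link 5: o_5 = (-1.0000, -5.7679, -0.7942)

-1.000 -5.768 -0.794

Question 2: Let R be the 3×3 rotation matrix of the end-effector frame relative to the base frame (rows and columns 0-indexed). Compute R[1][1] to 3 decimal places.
End-effector y-axis (col 1 of R) = (0.0000,-0.8660,0.5000)
R[1][1] = -0.8660

-0.866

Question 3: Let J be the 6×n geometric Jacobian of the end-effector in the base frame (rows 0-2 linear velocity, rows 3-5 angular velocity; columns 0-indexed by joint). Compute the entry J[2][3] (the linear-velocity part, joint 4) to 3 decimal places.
axis z_3 = (-1.0000,-0.0000,-0.0000); lever o_n−o_3 = (-2.0000,-2.7679,-8.7942)
cross product → J_v[:, 3] = (0.0000,-8.7942,2.7679)
J_ω[:, 3] = z_3
entry J[2][3] = 2.7679

2.768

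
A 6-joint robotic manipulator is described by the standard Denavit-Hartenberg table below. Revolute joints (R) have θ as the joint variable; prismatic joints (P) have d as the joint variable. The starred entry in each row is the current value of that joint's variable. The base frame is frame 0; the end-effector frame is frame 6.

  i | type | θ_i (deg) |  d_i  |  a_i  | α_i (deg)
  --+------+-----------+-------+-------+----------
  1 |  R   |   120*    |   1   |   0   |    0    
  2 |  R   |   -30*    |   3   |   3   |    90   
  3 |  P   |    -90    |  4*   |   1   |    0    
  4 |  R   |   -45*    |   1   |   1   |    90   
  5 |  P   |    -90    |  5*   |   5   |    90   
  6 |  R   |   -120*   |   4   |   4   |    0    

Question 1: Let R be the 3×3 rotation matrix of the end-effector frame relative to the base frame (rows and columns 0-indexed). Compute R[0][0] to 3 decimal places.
End-effector x-axis (col 0 of R) = (0.5000,0.6124,-0.6124)
R[0][0] = 0.5000

0.500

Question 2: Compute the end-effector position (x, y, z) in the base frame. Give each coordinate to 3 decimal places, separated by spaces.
after link 1: o_1 = (0.0000, 0.0000, 1.0000)
after link 2: o_2 = (0.0000, 3.0000, 4.0000)
after link 3: o_3 = (4.0000, 3.0000, 3.0000)
after link 4: o_4 = (5.0000, 2.2929, 2.2929)
after link 5: o_5 = (0.0000, -1.2426, 5.8284)
after link 6: o_6 = (2.0000, 4.0353, 6.2074)

2.000 4.035 6.207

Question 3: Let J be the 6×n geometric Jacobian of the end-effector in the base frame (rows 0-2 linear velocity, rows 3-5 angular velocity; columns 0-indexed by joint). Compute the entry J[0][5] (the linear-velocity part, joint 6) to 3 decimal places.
axis z_5 = (-0.0000,0.7071,0.7071); lever o_n−o_5 = (2.0000,5.2779,0.3789)
cross product → J_v[:, 5] = (-3.4641,1.4142,-1.4142)
J_ω[:, 5] = z_5
entry J[0][5] = -3.4641

-3.464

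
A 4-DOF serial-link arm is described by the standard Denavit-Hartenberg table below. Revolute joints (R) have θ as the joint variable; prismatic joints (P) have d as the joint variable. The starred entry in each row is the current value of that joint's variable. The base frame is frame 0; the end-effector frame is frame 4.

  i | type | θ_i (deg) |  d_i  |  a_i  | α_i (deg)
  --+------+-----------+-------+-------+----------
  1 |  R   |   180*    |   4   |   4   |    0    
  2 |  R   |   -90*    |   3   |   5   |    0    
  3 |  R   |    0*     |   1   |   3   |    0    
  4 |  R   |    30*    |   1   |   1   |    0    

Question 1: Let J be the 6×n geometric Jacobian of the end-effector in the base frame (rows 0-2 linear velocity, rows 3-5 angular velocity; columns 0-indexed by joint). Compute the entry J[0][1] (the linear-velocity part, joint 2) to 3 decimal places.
axis z_1 = (0.0000,0.0000,1.0000); lever o_n−o_1 = (-0.5000,8.8660,5.0000)
cross product → J_v[:, 1] = (-8.8660,-0.5000,0.0000)
J_ω[:, 1] = z_1
entry J[0][1] = -8.8660

-8.866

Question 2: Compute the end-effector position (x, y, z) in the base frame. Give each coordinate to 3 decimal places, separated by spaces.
after link 1: o_1 = (-4.0000, 0.0000, 4.0000)
after link 2: o_2 = (-4.0000, 5.0000, 7.0000)
after link 3: o_3 = (-4.0000, 8.0000, 8.0000)
after link 4: o_4 = (-4.5000, 8.8660, 9.0000)

-4.500 8.866 9.000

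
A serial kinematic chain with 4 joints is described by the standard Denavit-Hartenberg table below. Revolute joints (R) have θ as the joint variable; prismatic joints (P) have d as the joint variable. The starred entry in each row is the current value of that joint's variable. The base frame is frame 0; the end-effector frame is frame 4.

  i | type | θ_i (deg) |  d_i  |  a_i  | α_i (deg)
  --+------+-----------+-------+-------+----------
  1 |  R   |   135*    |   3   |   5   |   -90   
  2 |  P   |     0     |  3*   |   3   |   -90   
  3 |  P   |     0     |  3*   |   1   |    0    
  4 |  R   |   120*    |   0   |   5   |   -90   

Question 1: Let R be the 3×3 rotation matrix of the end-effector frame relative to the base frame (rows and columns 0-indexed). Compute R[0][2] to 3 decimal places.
End-effector z-axis (col 2 of R) = (0.2588,-0.9659,-0.0000)
R[0][2] = 0.2588

0.259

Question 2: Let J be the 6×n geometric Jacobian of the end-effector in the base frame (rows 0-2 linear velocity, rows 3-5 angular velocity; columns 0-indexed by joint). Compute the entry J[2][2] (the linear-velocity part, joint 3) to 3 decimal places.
prismatic axis z_2 = (-0.0000,-0.0000,-1.0000)
J_v[:, 2] = z_2; J_ω[:, 2] = (0,0,0)
entry J[2][2] = -1.0000

-1.000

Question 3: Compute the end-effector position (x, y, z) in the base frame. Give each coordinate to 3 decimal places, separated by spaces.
after link 1: o_1 = (-3.5355, 3.5355, 3.0000)
after link 2: o_2 = (-7.7782, 3.5355, 3.0000)
after link 3: o_3 = (-8.4853, 4.2426, 0.0000)
after link 4: o_4 = (-3.6557, 5.5367, -0.0000)

-3.656 5.537 -0.000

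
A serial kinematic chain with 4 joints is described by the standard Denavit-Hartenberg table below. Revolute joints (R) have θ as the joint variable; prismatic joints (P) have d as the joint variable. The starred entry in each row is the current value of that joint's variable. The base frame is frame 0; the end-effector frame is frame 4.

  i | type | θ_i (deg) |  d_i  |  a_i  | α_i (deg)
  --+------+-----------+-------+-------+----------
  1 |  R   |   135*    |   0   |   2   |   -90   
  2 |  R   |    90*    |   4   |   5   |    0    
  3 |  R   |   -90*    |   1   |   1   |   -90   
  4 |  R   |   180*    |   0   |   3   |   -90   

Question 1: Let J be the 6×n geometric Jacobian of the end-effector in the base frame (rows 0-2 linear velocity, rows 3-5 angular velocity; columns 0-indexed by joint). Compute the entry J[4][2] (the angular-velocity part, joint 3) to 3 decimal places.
axis z_2 = (-0.7071,-0.7071,0.0000); lever o_n−o_2 = (0.7071,-2.1213,0.0000)
cross product → J_v[:, 2] = (0.0000,0.0000,2.0000)
J_ω[:, 2] = z_2
entry J[4][2] = -0.7071

-0.707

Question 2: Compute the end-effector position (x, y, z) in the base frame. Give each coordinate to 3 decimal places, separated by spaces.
after link 1: o_1 = (-1.4142, 1.4142, 0.0000)
after link 2: o_2 = (-4.2426, -1.4142, -5.0000)
after link 3: o_3 = (-5.6569, -1.4142, -5.0000)
after link 4: o_4 = (-3.5355, -3.5355, -5.0000)

-3.536 -3.536 -5.000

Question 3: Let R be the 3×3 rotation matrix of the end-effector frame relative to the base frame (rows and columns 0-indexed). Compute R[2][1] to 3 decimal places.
End-effector y-axis (col 1 of R) = (0.0000,0.0000,1.0000)
R[2][1] = 1.0000

1.000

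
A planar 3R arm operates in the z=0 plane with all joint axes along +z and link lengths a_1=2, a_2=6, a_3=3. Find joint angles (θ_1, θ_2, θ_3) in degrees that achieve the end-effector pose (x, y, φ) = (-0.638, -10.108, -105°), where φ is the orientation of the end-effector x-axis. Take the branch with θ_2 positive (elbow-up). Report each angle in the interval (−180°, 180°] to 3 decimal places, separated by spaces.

-134.988 59.982 -29.995

wrist centre = target − a_3·(cos φ, sin φ) = (0.1385, -7.2102)
cos θ_2 = (52.0065−2²−6²)/(2·2·6) = 0.5003; θ_2 = 59.9821° (elbow-up)
β = atan2(-7.2102,0.1385) = -88.8999°; ψ = atan2(5.1952,5.0016) = 46.0877°
θ_1 = β − ψ = -134.9876°
θ_3 = φ − θ_1 − θ_2 = -29.9946° (wrapped to (-180°,180°])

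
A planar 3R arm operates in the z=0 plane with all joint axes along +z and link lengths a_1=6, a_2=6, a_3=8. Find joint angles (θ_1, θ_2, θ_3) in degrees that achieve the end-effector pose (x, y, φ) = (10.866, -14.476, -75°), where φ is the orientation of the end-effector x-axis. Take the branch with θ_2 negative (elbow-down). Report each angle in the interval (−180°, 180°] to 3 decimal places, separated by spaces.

wrist centre = target − a_3·(cos φ, sin φ) = (8.7954, -6.7486)
cos θ_2 = (122.9034−6²−6²)/(2·6·6) = 0.7070; θ_2 = -45.0093° (elbow-down)
β = atan2(-6.7486,8.7954) = -37.4984°; ψ = atan2(-4.2433,10.2420) = -22.5047°
θ_1 = β − ψ = -14.9937°
θ_3 = φ − θ_1 − θ_2 = -14.9969° (wrapped to (-180°,180°])

-14.994 -45.009 -14.997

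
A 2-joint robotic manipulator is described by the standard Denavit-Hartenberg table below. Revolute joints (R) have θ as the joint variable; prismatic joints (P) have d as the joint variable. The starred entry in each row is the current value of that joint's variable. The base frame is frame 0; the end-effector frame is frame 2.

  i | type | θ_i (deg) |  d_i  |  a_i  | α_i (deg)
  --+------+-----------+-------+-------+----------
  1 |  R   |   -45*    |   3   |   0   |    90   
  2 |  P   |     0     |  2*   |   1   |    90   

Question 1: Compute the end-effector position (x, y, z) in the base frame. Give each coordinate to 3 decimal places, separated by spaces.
-0.707 -2.121 3.000

after link 1: o_1 = (0.0000, 0.0000, 3.0000)
after link 2: o_2 = (-0.7071, -2.1213, 3.0000)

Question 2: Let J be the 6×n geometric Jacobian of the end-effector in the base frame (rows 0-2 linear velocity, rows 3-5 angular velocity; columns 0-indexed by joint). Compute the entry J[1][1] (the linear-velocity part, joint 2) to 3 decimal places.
-0.707

prismatic axis z_1 = (-0.7071,-0.7071,0.0000)
J_v[:, 1] = z_1; J_ω[:, 1] = (0,0,0)
entry J[1][1] = -0.7071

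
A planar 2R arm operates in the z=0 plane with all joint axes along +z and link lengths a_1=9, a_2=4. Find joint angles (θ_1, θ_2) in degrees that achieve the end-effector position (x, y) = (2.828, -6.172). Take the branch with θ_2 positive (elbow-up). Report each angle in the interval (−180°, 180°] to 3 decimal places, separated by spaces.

-90.005 134.997

cos θ_2 = (46.0912−9²−4²)/(2·9·4) = -0.7071; θ_2 = 134.9968° (elbow-up)
β = atan2(-6.1720,2.8280) = -65.3828°; ψ = atan2(2.8286,6.1717) = 24.6226°
θ_1 = β − ψ = -90.0054°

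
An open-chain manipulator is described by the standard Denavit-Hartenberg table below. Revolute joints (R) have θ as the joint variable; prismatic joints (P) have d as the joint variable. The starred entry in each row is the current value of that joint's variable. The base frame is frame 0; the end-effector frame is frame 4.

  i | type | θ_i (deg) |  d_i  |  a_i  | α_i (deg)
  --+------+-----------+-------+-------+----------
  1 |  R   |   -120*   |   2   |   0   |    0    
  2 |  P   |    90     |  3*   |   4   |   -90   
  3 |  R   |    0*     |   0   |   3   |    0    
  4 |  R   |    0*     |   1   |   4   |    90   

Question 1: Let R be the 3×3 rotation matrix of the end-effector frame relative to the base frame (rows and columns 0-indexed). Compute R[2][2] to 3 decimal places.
End-effector z-axis (col 2 of R) = (-0.0000,0.0000,1.0000)
R[2][2] = 1.0000

1.000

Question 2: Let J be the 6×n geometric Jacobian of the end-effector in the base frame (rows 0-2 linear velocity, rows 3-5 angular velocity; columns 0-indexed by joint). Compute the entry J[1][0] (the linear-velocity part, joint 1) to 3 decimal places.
10.026

axis z_0 = ẑ; lever o_n−o_0 = (10.0263,-4.6340,5.0000)
cross product → J_v[:, 0] = (4.6340,10.0263,-0.0000)
J_ω[:, 0] = z_0
entry J[1][0] = 10.0263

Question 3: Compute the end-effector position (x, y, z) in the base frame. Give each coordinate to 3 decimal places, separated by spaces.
after link 1: o_1 = (0.0000, 0.0000, 2.0000)
after link 2: o_2 = (3.4641, -2.0000, 5.0000)
after link 3: o_3 = (6.0622, -3.5000, 5.0000)
after link 4: o_4 = (10.0263, -4.6340, 5.0000)

10.026 -4.634 5.000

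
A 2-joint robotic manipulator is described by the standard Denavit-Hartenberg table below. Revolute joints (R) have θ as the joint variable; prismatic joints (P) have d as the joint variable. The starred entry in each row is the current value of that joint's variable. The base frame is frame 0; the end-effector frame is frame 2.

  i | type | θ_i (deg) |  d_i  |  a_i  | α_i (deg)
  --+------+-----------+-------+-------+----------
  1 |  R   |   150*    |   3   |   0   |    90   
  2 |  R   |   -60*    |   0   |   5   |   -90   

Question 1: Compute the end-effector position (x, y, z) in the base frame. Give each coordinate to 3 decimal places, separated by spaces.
after link 1: o_1 = (0.0000, 0.0000, 3.0000)
after link 2: o_2 = (-2.1651, 1.2500, -1.3301)

-2.165 1.250 -1.330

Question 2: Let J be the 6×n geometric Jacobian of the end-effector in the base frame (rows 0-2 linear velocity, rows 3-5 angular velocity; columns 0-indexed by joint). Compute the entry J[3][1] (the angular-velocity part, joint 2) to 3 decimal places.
0.500

axis z_1 = (0.5000,0.8660,0.0000); lever o_n−o_1 = (-2.1651,1.2500,-4.3301)
cross product → J_v[:, 1] = (-3.7500,2.1651,2.5000)
J_ω[:, 1] = z_1
entry J[3][1] = 0.5000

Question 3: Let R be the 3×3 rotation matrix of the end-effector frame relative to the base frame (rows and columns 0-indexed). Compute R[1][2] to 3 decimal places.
End-effector z-axis (col 2 of R) = (-0.7500,0.4330,0.5000)
R[1][2] = 0.4330

0.433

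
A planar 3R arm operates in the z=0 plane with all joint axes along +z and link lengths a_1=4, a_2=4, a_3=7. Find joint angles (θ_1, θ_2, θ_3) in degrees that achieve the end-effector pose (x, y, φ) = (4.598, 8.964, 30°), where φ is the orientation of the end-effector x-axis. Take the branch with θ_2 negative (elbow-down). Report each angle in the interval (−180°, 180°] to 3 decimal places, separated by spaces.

wrist centre = target − a_3·(cos φ, sin φ) = (-1.4642, 5.4640)
cos θ_2 = (31.9991−4²−4²)/(2·4·4) = -0.0000; θ_2 = -90.0016° (elbow-down)
β = atan2(5.4640,-1.4642) = 105.0010°; ψ = atan2(-4.0000,3.9999) = -45.0008°
θ_1 = β − ψ = 150.0018°
θ_3 = φ − θ_1 − θ_2 = -30.0002° (wrapped to (-180°,180°])

150.002 -90.002 -30.000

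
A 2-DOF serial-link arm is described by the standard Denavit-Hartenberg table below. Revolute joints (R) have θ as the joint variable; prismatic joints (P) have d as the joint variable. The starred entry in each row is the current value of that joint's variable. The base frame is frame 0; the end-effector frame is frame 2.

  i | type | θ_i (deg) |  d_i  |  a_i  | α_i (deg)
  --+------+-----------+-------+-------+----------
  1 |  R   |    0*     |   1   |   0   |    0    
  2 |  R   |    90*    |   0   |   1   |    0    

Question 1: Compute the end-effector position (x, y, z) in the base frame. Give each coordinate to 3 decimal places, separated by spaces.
0.000 1.000 1.000

after link 1: o_1 = (0.0000, 0.0000, 1.0000)
after link 2: o_2 = (0.0000, 1.0000, 1.0000)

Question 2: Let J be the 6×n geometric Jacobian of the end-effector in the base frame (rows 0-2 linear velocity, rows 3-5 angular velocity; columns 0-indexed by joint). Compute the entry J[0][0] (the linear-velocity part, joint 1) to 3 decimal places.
-1.000

axis z_0 = ẑ; lever o_n−o_0 = (0.0000,1.0000,1.0000)
cross product → J_v[:, 0] = (-1.0000,0.0000,0.0000)
J_ω[:, 0] = z_0
entry J[0][0] = -1.0000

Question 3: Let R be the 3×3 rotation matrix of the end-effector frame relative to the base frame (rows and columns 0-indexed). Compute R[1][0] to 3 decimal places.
End-effector x-axis (col 0 of R) = (0.0000,1.0000,0.0000)
R[1][0] = 1.0000

1.000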